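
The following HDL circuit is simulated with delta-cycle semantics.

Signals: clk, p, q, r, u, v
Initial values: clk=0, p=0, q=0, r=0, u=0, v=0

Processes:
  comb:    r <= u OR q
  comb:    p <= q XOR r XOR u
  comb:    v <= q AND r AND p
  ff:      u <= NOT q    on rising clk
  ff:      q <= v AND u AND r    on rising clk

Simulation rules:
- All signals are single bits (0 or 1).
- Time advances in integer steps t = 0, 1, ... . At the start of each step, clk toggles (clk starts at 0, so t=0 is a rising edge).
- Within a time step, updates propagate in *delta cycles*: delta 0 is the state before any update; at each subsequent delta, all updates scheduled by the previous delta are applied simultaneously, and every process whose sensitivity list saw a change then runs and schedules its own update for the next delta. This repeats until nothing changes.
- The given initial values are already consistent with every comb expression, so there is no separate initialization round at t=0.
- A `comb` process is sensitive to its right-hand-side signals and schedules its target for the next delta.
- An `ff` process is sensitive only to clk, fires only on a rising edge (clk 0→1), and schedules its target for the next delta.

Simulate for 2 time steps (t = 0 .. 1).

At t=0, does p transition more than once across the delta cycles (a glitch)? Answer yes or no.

yes

t0.Δ0 u=0 p=0 q=0 r=0 v=0 clk=0
t0.Δ1 u=0 p=0 q=0 r=0 v=0 clk=1
t0.Δ2 u=1 p=0 q=0 r=0 v=0 clk=1
t0.Δ3 u=1 p=1 q=0 r=1 v=0 clk=1
t0.Δ4 u=1 p=0 q=0 r=1 v=0 clk=1
t1.Δ0 u=1 p=0 q=0 r=1 v=0 clk=1
t1.Δ1 u=1 p=0 q=0 r=1 v=0 clk=0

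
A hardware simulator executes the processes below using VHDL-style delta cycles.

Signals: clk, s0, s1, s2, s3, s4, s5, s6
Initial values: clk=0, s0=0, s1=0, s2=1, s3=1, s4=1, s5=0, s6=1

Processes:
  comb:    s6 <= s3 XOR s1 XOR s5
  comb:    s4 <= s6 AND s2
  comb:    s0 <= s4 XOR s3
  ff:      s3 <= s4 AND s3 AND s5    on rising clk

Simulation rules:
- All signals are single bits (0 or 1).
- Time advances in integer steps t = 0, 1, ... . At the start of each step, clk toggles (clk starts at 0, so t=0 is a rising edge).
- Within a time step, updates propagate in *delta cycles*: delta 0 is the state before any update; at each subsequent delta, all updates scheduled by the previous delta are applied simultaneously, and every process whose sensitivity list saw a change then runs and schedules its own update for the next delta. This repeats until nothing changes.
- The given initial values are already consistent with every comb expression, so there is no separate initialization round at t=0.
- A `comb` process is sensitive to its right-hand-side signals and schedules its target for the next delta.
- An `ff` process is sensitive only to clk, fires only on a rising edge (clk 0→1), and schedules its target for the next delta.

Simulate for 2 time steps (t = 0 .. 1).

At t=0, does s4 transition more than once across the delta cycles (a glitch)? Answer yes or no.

no

t=0 Δ0: s0=0 clk=0 s5=0 s4=1 s6=1 s1=0 s2=1 s3=1
  Δ1: clk:0→1
  Δ2: s3:1→0
  Δ3: s0:0→1, s6:1→0
  Δ4: s4:1→0
  Δ5: s0:1→0
  (5Δ to stable)
t=1 Δ0: s0=0 clk=1 s5=0 s4=0 s6=0 s1=0 s2=1 s3=0
  Δ1: clk:1→0
  (1Δ to stable)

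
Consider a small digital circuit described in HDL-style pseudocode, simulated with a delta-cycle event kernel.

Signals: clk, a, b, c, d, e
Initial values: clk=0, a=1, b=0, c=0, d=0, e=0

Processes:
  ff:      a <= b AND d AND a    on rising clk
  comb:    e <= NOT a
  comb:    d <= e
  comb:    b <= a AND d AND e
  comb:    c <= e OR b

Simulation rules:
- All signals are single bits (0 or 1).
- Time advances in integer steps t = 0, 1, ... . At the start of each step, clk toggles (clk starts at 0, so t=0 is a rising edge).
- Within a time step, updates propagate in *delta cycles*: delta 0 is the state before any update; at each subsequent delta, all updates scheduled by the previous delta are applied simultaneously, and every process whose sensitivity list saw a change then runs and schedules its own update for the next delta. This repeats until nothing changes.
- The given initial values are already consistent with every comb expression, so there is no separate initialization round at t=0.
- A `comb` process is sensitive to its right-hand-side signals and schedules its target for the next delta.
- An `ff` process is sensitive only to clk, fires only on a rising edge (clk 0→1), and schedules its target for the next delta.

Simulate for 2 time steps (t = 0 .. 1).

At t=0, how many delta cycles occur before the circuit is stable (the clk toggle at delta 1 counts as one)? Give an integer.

t0.Δ0 a=1 c=0 clk=0 e=0 d=0 b=0
t0.Δ1 a=1 c=0 clk=1 e=0 d=0 b=0
t0.Δ2 a=0 c=0 clk=1 e=0 d=0 b=0
t0.Δ3 a=0 c=0 clk=1 e=1 d=0 b=0
t0.Δ4 a=0 c=1 clk=1 e=1 d=1 b=0
t1.Δ0 a=0 c=1 clk=1 e=1 d=1 b=0
t1.Δ1 a=0 c=1 clk=0 e=1 d=1 b=0

4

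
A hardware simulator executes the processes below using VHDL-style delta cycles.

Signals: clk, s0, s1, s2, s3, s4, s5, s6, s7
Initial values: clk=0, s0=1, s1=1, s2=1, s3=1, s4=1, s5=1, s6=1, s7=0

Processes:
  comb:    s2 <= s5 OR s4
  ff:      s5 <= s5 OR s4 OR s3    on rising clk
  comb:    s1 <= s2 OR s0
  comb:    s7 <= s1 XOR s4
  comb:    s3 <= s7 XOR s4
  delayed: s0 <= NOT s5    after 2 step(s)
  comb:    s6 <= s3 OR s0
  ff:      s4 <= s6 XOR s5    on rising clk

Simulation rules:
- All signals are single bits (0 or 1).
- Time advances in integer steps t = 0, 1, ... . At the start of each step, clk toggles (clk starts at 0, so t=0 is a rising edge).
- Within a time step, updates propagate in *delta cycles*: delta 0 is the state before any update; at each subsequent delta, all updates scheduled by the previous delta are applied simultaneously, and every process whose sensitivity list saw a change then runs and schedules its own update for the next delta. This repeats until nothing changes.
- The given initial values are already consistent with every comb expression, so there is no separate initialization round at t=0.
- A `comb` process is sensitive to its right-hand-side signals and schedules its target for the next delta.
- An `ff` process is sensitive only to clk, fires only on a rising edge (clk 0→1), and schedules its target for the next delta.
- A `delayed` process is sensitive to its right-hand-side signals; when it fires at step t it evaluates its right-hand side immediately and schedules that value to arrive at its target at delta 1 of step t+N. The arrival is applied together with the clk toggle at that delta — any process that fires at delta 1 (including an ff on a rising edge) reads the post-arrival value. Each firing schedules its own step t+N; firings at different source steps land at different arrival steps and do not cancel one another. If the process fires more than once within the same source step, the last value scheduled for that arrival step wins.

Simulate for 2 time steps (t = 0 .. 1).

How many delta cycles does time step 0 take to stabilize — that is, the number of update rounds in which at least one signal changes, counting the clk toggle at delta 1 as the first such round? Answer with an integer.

4

t0.Δ0 s5=1 clk=0 s0=1 s7=0 s4=1 s2=1 s1=1 s3=1 s6=1
t0.Δ1 s5=1 clk=1 s0=1 s7=0 s4=1 s2=1 s1=1 s3=1 s6=1
t0.Δ2 s5=1 clk=1 s0=1 s7=0 s4=0 s2=1 s1=1 s3=1 s6=1
t0.Δ3 s5=1 clk=1 s0=1 s7=1 s4=0 s2=1 s1=1 s3=0 s6=1
t0.Δ4 s5=1 clk=1 s0=1 s7=1 s4=0 s2=1 s1=1 s3=1 s6=1
t1.Δ0 s5=1 clk=1 s0=1 s7=1 s4=0 s2=1 s1=1 s3=1 s6=1
t1.Δ1 s5=1 clk=0 s0=1 s7=1 s4=0 s2=1 s1=1 s3=1 s6=1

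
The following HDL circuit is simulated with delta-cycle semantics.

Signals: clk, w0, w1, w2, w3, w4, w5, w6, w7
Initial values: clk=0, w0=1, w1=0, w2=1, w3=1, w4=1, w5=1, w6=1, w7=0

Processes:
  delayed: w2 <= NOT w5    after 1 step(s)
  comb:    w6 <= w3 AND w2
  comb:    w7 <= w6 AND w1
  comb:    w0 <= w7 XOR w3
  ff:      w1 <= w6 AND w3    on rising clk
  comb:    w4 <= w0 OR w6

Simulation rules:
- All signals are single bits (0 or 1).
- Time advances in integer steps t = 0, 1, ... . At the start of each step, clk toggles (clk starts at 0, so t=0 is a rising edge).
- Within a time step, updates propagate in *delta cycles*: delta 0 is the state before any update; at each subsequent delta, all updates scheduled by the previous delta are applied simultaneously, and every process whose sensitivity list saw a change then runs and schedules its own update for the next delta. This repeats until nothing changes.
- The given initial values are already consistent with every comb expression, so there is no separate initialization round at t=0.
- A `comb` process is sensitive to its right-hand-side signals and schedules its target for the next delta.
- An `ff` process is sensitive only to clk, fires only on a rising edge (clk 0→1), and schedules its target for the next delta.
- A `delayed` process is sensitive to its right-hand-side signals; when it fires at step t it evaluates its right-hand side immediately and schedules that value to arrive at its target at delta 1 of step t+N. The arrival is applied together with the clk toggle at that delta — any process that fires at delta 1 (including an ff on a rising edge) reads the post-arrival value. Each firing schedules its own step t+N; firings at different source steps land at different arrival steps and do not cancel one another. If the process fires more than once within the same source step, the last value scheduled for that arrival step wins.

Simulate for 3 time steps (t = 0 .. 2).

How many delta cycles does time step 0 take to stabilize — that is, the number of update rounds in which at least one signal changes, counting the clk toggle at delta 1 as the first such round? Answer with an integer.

[bits: clk,w0,w2,w3,w6,w7,w4,w1,w5]
t=0: Δ0=011110101 Δ1=111110101 Δ2=111110111 Δ3=111111111 Δ4=101111111 | 4Δ
t=1: Δ0=101111111 Δ1=001111111 | 1Δ
t=2: Δ0=001111111 Δ1=101111111 | 1Δ

4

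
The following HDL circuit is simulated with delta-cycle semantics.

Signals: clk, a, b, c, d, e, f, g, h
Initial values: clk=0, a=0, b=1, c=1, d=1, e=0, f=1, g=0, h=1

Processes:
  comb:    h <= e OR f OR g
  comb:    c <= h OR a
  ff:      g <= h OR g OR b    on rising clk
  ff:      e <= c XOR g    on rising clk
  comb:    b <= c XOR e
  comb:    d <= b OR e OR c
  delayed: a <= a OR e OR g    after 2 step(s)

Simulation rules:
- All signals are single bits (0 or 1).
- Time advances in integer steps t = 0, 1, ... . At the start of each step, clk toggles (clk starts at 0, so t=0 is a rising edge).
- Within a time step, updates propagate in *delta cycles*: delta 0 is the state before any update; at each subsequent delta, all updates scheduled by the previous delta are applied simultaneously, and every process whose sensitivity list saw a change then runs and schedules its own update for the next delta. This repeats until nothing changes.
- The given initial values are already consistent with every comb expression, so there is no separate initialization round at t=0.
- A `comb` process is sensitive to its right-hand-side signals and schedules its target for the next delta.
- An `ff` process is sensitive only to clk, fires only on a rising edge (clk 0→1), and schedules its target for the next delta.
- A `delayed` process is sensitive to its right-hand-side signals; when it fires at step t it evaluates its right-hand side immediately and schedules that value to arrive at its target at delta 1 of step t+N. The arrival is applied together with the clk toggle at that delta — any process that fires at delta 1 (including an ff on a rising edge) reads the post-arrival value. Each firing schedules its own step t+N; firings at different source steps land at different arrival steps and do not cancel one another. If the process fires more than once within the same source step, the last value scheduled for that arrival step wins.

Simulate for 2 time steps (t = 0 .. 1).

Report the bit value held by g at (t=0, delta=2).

1

t0.Δ0 c=1 d=1 h=1 b=1 clk=0 a=0 f=1 e=0 g=0
t0.Δ1 c=1 d=1 h=1 b=1 clk=1 a=0 f=1 e=0 g=0
t0.Δ2 c=1 d=1 h=1 b=1 clk=1 a=0 f=1 e=1 g=1
t0.Δ3 c=1 d=1 h=1 b=0 clk=1 a=0 f=1 e=1 g=1
t1.Δ0 c=1 d=1 h=1 b=0 clk=1 a=0 f=1 e=1 g=1
t1.Δ1 c=1 d=1 h=1 b=0 clk=0 a=0 f=1 e=1 g=1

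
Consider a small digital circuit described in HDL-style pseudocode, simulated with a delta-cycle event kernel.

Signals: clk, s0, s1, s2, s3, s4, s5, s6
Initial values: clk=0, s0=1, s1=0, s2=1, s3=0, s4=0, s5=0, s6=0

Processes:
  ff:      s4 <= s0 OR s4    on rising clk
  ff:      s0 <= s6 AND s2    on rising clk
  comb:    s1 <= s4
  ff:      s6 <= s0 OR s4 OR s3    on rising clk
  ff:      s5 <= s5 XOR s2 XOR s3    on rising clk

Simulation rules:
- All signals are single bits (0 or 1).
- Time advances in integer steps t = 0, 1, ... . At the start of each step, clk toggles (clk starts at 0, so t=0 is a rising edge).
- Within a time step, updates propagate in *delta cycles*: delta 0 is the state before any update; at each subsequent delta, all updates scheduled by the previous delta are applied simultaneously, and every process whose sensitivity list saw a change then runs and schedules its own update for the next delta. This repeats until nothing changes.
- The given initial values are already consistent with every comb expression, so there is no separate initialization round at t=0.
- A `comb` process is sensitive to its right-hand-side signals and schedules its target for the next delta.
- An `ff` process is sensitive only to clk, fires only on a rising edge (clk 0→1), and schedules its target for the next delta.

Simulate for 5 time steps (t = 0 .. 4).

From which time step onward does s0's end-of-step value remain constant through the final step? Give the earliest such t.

2

[bits: s5,s6,s0,s1,clk,s3,s2,s4]
t=0: Δ0=00100010 Δ1=00101010 Δ2=11001011 Δ3=11011011 | 3Δ
t=1: Δ0=11011011 Δ1=11010011 | 1Δ
t=2: Δ0=11010011 Δ1=11011011 Δ2=01111011 | 2Δ
t=3: Δ0=01111011 Δ1=01110011 | 1Δ
t=4: Δ0=01110011 Δ1=01111011 Δ2=11111011 | 2Δ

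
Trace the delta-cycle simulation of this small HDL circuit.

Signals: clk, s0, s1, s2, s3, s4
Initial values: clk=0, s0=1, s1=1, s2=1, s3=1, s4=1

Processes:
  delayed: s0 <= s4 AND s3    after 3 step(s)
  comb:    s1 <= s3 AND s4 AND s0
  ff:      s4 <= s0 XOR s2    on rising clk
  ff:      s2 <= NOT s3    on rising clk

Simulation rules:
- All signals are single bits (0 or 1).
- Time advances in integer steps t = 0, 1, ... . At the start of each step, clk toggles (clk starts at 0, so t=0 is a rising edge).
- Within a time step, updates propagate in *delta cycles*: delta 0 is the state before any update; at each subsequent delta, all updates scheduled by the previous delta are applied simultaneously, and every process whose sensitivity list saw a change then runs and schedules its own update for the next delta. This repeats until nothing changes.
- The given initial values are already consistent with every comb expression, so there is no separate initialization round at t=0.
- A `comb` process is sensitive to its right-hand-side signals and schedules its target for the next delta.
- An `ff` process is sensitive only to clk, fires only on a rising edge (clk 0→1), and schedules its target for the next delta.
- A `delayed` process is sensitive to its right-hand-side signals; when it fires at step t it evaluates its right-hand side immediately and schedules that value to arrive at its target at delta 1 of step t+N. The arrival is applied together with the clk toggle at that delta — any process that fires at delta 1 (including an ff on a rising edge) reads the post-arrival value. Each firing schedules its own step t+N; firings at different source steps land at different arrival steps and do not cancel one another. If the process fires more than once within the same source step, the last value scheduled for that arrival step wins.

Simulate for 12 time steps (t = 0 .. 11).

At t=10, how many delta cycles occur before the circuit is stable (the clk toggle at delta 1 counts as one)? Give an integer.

t=0 Δ0: s4=1 s0=1 s1=1 s2=1 clk=0 s3=1
  Δ1: clk:0→1
  Δ2: s4:1→0, s2:1→0
  Δ3: s1:1→0
  (3Δ to stable)
t=1 Δ0: s4=0 s0=1 s1=0 s2=0 clk=1 s3=1
  Δ1: clk:1→0
  (1Δ to stable)
t=2 Δ0: s4=0 s0=1 s1=0 s2=0 clk=0 s3=1
  Δ1: clk:0→1
  Δ2: s4:0→1
  Δ3: s1:0→1
  (3Δ to stable)
t=3 Δ0: s4=1 s0=1 s1=1 s2=0 clk=1 s3=1
  Δ1: s0:1→0, clk:1→0
  Δ2: s1:1→0
  (2Δ to stable)
t=4 Δ0: s4=1 s0=0 s1=0 s2=0 clk=0 s3=1
  Δ1: clk:0→1
  Δ2: s4:1→0
  (2Δ to stable)
t=5 Δ0: s4=0 s0=0 s1=0 s2=0 clk=1 s3=1
  Δ1: s0:0→1, clk:1→0
  (1Δ to stable)
t=6 Δ0: s4=0 s0=1 s1=0 s2=0 clk=0 s3=1
  Δ1: clk:0→1
  Δ2: s4:0→1
  Δ3: s1:0→1
  (3Δ to stable)
t=7 Δ0: s4=1 s0=1 s1=1 s2=0 clk=1 s3=1
  Δ1: s0:1→0, clk:1→0
  Δ2: s1:1→0
  (2Δ to stable)
t=8 Δ0: s4=1 s0=0 s1=0 s2=0 clk=0 s3=1
  Δ1: clk:0→1
  Δ2: s4:1→0
  (2Δ to stable)
t=9 Δ0: s4=0 s0=0 s1=0 s2=0 clk=1 s3=1
  Δ1: s0:0→1, clk:1→0
  (1Δ to stable)
t=10 Δ0: s4=0 s0=1 s1=0 s2=0 clk=0 s3=1
  Δ1: clk:0→1
  Δ2: s4:0→1
  Δ3: s1:0→1
  (3Δ to stable)
t=11 Δ0: s4=1 s0=1 s1=1 s2=0 clk=1 s3=1
  Δ1: s0:1→0, clk:1→0
  Δ2: s1:1→0
  (2Δ to stable)

3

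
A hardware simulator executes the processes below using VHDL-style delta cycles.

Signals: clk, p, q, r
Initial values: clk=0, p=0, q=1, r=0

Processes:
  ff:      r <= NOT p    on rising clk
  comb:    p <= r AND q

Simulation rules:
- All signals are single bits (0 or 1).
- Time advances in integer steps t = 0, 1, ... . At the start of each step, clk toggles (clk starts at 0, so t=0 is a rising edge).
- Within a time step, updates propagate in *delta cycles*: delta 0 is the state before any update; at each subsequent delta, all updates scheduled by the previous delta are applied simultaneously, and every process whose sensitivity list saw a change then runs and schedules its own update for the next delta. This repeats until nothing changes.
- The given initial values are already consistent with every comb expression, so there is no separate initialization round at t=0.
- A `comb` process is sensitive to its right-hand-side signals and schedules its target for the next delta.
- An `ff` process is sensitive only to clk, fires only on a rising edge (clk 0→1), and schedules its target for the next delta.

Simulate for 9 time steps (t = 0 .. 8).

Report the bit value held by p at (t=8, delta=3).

1

t=0 Δ0: r=0 q=1 p=0 clk=0
  Δ1: clk:0→1
  Δ2: r:0→1
  Δ3: p:0→1
  (3Δ to stable)
t=1 Δ0: r=1 q=1 p=1 clk=1
  Δ1: clk:1→0
  (1Δ to stable)
t=2 Δ0: r=1 q=1 p=1 clk=0
  Δ1: clk:0→1
  Δ2: r:1→0
  Δ3: p:1→0
  (3Δ to stable)
t=3 Δ0: r=0 q=1 p=0 clk=1
  Δ1: clk:1→0
  (1Δ to stable)
t=4 Δ0: r=0 q=1 p=0 clk=0
  Δ1: clk:0→1
  Δ2: r:0→1
  Δ3: p:0→1
  (3Δ to stable)
t=5 Δ0: r=1 q=1 p=1 clk=1
  Δ1: clk:1→0
  (1Δ to stable)
t=6 Δ0: r=1 q=1 p=1 clk=0
  Δ1: clk:0→1
  Δ2: r:1→0
  Δ3: p:1→0
  (3Δ to stable)
t=7 Δ0: r=0 q=1 p=0 clk=1
  Δ1: clk:1→0
  (1Δ to stable)
t=8 Δ0: r=0 q=1 p=0 clk=0
  Δ1: clk:0→1
  Δ2: r:0→1
  Δ3: p:0→1
  (3Δ to stable)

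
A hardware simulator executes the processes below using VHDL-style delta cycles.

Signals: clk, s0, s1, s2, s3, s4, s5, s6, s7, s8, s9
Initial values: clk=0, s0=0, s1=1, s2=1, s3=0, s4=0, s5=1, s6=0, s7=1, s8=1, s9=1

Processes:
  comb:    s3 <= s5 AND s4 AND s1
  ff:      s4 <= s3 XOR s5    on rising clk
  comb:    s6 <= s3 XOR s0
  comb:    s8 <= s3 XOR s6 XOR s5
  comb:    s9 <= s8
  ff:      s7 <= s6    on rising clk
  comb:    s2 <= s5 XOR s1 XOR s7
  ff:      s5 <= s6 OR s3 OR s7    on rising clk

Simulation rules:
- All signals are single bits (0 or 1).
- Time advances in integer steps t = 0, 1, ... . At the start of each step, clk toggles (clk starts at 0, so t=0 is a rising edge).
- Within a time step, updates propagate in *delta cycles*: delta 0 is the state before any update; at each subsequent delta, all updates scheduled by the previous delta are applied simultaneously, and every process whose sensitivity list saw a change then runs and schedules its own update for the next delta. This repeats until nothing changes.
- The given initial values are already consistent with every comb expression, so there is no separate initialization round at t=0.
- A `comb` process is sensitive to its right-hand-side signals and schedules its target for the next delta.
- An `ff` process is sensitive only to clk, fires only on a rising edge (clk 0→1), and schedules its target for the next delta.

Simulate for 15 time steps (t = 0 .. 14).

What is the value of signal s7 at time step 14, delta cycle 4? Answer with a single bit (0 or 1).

t=0 Δ0: clk=0 s3=0 s0=0 s8=1 s2=1 s9=1 s4=0 s5=1 s1=1 s7=1 s6=0
  Δ1: clk:0→1
  Δ2: s4:0→1, s7:1→0
  Δ3: s3:0→1, s2:1→0
  Δ4: s8:1→0, s6:0→1
  Δ5: s8:0→1, s9:1→0
  Δ6: s9:0→1
  (6Δ to stable)
t=1 Δ0: clk=1 s3=1 s0=0 s8=1 s2=0 s9=1 s4=1 s5=1 s1=1 s7=0 s6=1
  Δ1: clk:1→0
  (1Δ to stable)
t=2 Δ0: clk=0 s3=1 s0=0 s8=1 s2=0 s9=1 s4=1 s5=1 s1=1 s7=0 s6=1
  Δ1: clk:0→1
  Δ2: s4:1→0, s7:0→1
  Δ3: s3:1→0, s2:0→1
  Δ4: s8:1→0, s6:1→0
  Δ5: s8:0→1, s9:1→0
  Δ6: s9:0→1
  (6Δ to stable)
t=3 Δ0: clk=1 s3=0 s0=0 s8=1 s2=1 s9=1 s4=0 s5=1 s1=1 s7=1 s6=0
  Δ1: clk:1→0
  (1Δ to stable)
t=4 Δ0: clk=0 s3=0 s0=0 s8=1 s2=1 s9=1 s4=0 s5=1 s1=1 s7=1 s6=0
  Δ1: clk:0→1
  Δ2: s4:0→1, s7:1→0
  Δ3: s3:0→1, s2:1→0
  Δ4: s8:1→0, s6:0→1
  Δ5: s8:0→1, s9:1→0
  Δ6: s9:0→1
  (6Δ to stable)
t=5 Δ0: clk=1 s3=1 s0=0 s8=1 s2=0 s9=1 s4=1 s5=1 s1=1 s7=0 s6=1
  Δ1: clk:1→0
  (1Δ to stable)
t=6 Δ0: clk=0 s3=1 s0=0 s8=1 s2=0 s9=1 s4=1 s5=1 s1=1 s7=0 s6=1
  Δ1: clk:0→1
  Δ2: s4:1→0, s7:0→1
  Δ3: s3:1→0, s2:0→1
  Δ4: s8:1→0, s6:1→0
  Δ5: s8:0→1, s9:1→0
  Δ6: s9:0→1
  (6Δ to stable)
t=7 Δ0: clk=1 s3=0 s0=0 s8=1 s2=1 s9=1 s4=0 s5=1 s1=1 s7=1 s6=0
  Δ1: clk:1→0
  (1Δ to stable)
t=8 Δ0: clk=0 s3=0 s0=0 s8=1 s2=1 s9=1 s4=0 s5=1 s1=1 s7=1 s6=0
  Δ1: clk:0→1
  Δ2: s4:0→1, s7:1→0
  Δ3: s3:0→1, s2:1→0
  Δ4: s8:1→0, s6:0→1
  Δ5: s8:0→1, s9:1→0
  Δ6: s9:0→1
  (6Δ to stable)
t=9 Δ0: clk=1 s3=1 s0=0 s8=1 s2=0 s9=1 s4=1 s5=1 s1=1 s7=0 s6=1
  Δ1: clk:1→0
  (1Δ to stable)
t=10 Δ0: clk=0 s3=1 s0=0 s8=1 s2=0 s9=1 s4=1 s5=1 s1=1 s7=0 s6=1
  Δ1: clk:0→1
  Δ2: s4:1→0, s7:0→1
  Δ3: s3:1→0, s2:0→1
  Δ4: s8:1→0, s6:1→0
  Δ5: s8:0→1, s9:1→0
  Δ6: s9:0→1
  (6Δ to stable)
t=11 Δ0: clk=1 s3=0 s0=0 s8=1 s2=1 s9=1 s4=0 s5=1 s1=1 s7=1 s6=0
  Δ1: clk:1→0
  (1Δ to stable)
t=12 Δ0: clk=0 s3=0 s0=0 s8=1 s2=1 s9=1 s4=0 s5=1 s1=1 s7=1 s6=0
  Δ1: clk:0→1
  Δ2: s4:0→1, s7:1→0
  Δ3: s3:0→1, s2:1→0
  Δ4: s8:1→0, s6:0→1
  Δ5: s8:0→1, s9:1→0
  Δ6: s9:0→1
  (6Δ to stable)
t=13 Δ0: clk=1 s3=1 s0=0 s8=1 s2=0 s9=1 s4=1 s5=1 s1=1 s7=0 s6=1
  Δ1: clk:1→0
  (1Δ to stable)
t=14 Δ0: clk=0 s3=1 s0=0 s8=1 s2=0 s9=1 s4=1 s5=1 s1=1 s7=0 s6=1
  Δ1: clk:0→1
  Δ2: s4:1→0, s7:0→1
  Δ3: s3:1→0, s2:0→1
  Δ4: s8:1→0, s6:1→0
  Δ5: s8:0→1, s9:1→0
  Δ6: s9:0→1
  (6Δ to stable)

1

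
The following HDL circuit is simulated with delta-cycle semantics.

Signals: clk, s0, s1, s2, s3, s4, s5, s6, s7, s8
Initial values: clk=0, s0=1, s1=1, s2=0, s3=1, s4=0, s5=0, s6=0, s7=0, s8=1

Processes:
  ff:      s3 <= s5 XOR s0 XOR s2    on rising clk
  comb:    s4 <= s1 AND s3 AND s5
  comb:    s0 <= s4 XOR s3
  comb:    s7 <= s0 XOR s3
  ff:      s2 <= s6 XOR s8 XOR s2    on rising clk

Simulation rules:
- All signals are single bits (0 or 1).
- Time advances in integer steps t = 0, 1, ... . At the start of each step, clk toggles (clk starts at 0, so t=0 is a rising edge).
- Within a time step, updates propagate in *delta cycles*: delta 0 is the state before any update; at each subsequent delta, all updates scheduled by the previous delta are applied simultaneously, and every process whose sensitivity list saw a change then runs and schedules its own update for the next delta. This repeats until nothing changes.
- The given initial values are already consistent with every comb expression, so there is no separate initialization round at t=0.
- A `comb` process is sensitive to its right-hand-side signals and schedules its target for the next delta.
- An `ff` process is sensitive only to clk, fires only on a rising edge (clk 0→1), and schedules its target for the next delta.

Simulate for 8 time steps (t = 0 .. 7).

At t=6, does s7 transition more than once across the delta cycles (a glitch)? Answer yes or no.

yes

[bits: s5,s2,s4,s7,s3,s6,s0,s8,clk,s1]
t=0: Δ0=0000101101 Δ1=0000101111 Δ2=0100101111 | 2Δ
t=1: Δ0=0100101111 Δ1=0100101101 | 1Δ
t=2: Δ0=0100101101 Δ1=0100101111 Δ2=0000001111 Δ3=0001000111 Δ4=0000000111 | 4Δ
t=3: Δ0=0000000111 Δ1=0000000101 | 1Δ
t=4: Δ0=0000000101 Δ1=0000000111 Δ2=0100000111 | 2Δ
t=5: Δ0=0100000111 Δ1=0100000101 | 1Δ
t=6: Δ0=0100000101 Δ1=0100000111 Δ2=0000100111 Δ3=0001101111 Δ4=0000101111 | 4Δ
t=7: Δ0=0000101111 Δ1=0000101101 | 1Δ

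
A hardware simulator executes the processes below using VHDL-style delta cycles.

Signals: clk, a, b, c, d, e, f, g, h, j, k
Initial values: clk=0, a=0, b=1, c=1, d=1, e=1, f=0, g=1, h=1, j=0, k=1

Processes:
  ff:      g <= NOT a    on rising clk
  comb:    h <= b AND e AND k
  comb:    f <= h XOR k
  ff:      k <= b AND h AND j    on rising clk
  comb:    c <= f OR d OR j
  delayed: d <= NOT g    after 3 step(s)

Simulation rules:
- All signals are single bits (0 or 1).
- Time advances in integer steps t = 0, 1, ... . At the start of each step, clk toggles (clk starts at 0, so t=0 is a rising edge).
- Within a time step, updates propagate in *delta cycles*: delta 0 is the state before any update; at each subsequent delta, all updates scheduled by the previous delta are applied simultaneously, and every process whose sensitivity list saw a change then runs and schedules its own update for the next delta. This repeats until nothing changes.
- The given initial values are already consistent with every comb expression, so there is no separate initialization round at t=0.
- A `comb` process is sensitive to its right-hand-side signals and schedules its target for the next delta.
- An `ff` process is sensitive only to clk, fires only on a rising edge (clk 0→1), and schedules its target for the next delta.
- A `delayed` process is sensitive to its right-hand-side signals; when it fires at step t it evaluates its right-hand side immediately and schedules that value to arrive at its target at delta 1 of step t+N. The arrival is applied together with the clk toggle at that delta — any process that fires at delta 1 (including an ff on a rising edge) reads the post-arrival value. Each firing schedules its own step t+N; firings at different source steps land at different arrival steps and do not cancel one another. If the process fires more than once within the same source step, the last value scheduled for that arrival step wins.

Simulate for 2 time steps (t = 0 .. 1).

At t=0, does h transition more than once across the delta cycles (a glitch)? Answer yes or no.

t=0 Δ0: c=1 a=0 b=1 f=0 j=0 clk=0 k=1 h=1 g=1 d=1 e=1
  Δ1: clk:0→1
  Δ2: k:1→0
  Δ3: f:0→1, h:1→0
  Δ4: f:1→0
  (4Δ to stable)
t=1 Δ0: c=1 a=0 b=1 f=0 j=0 clk=1 k=0 h=0 g=1 d=1 e=1
  Δ1: clk:1→0
  (1Δ to stable)

no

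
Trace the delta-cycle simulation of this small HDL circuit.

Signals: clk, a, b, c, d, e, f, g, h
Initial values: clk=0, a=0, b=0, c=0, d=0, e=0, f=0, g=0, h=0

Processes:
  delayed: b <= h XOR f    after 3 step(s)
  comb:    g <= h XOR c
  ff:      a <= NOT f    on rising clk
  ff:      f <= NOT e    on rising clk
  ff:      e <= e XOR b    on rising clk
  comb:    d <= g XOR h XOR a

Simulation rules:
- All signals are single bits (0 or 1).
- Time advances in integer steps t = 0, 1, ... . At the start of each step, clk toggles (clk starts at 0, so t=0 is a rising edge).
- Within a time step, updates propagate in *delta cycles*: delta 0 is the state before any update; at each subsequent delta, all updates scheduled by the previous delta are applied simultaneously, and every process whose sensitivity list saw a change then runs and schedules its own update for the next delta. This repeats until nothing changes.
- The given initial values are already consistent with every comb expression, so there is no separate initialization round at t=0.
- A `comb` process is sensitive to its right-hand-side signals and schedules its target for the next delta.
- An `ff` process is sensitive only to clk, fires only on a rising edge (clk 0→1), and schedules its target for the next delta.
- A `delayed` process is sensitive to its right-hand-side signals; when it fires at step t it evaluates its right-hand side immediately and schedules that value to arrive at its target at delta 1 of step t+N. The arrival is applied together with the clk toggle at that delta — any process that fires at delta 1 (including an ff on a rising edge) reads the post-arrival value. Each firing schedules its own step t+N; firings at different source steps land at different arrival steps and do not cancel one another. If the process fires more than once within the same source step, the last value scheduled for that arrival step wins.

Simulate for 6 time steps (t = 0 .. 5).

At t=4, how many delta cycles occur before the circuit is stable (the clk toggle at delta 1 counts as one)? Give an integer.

[bits: e,h,c,b,f,g,d,a,clk]
t=0: Δ0=000000000 Δ1=000000001 Δ2=000010011 Δ3=000010111 | 3Δ
t=1: Δ0=000010111 Δ1=000010110 | 1Δ
t=2: Δ0=000010110 Δ1=000010111 Δ2=000010101 Δ3=000010001 | 3Δ
t=3: Δ0=000010001 Δ1=000110000 | 1Δ
t=4: Δ0=000110000 Δ1=000110001 Δ2=100110001 | 2Δ
t=5: Δ0=100110001 Δ1=100110000 | 1Δ

2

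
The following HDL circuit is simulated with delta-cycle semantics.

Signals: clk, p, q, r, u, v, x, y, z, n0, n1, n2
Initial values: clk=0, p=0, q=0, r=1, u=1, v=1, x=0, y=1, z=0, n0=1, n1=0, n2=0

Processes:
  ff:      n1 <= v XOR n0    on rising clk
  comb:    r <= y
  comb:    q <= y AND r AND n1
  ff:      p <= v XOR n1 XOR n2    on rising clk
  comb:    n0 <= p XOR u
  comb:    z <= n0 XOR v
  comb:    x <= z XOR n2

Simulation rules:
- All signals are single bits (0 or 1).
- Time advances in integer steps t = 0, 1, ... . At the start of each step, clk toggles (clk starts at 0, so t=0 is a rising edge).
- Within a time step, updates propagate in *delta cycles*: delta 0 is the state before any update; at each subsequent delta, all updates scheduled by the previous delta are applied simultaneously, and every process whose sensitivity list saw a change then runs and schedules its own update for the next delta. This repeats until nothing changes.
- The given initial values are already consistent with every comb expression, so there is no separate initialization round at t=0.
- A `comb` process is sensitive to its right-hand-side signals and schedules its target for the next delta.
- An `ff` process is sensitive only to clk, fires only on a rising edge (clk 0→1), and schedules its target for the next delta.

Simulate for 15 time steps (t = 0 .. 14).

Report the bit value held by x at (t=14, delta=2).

t=0 Δ0: n0=1 y=1 n2=0 v=1 q=0 z=0 u=1 p=0 x=0 clk=0 r=1 n1=0
  Δ1: clk:0→1
  Δ2: p:0→1
  Δ3: n0:1→0
  Δ4: z:0→1
  Δ5: x:0→1
  (5Δ to stable)
t=1 Δ0: n0=0 y=1 n2=0 v=1 q=0 z=1 u=1 p=1 x=1 clk=1 r=1 n1=0
  Δ1: clk:1→0
  (1Δ to stable)
t=2 Δ0: n0=0 y=1 n2=0 v=1 q=0 z=1 u=1 p=1 x=1 clk=0 r=1 n1=0
  Δ1: clk:0→1
  Δ2: n1:0→1
  Δ3: q:0→1
  (3Δ to stable)
t=3 Δ0: n0=0 y=1 n2=0 v=1 q=1 z=1 u=1 p=1 x=1 clk=1 r=1 n1=1
  Δ1: clk:1→0
  (1Δ to stable)
t=4 Δ0: n0=0 y=1 n2=0 v=1 q=1 z=1 u=1 p=1 x=1 clk=0 r=1 n1=1
  Δ1: clk:0→1
  Δ2: p:1→0
  Δ3: n0:0→1
  Δ4: z:1→0
  Δ5: x:1→0
  (5Δ to stable)
t=5 Δ0: n0=1 y=1 n2=0 v=1 q=1 z=0 u=1 p=0 x=0 clk=1 r=1 n1=1
  Δ1: clk:1→0
  (1Δ to stable)
t=6 Δ0: n0=1 y=1 n2=0 v=1 q=1 z=0 u=1 p=0 x=0 clk=0 r=1 n1=1
  Δ1: clk:0→1
  Δ2: n1:1→0
  Δ3: q:1→0
  (3Δ to stable)
t=7 Δ0: n0=1 y=1 n2=0 v=1 q=0 z=0 u=1 p=0 x=0 clk=1 r=1 n1=0
  Δ1: clk:1→0
  (1Δ to stable)
t=8 Δ0: n0=1 y=1 n2=0 v=1 q=0 z=0 u=1 p=0 x=0 clk=0 r=1 n1=0
  Δ1: clk:0→1
  Δ2: p:0→1
  Δ3: n0:1→0
  Δ4: z:0→1
  Δ5: x:0→1
  (5Δ to stable)
t=9 Δ0: n0=0 y=1 n2=0 v=1 q=0 z=1 u=1 p=1 x=1 clk=1 r=1 n1=0
  Δ1: clk:1→0
  (1Δ to stable)
t=10 Δ0: n0=0 y=1 n2=0 v=1 q=0 z=1 u=1 p=1 x=1 clk=0 r=1 n1=0
  Δ1: clk:0→1
  Δ2: n1:0→1
  Δ3: q:0→1
  (3Δ to stable)
t=11 Δ0: n0=0 y=1 n2=0 v=1 q=1 z=1 u=1 p=1 x=1 clk=1 r=1 n1=1
  Δ1: clk:1→0
  (1Δ to stable)
t=12 Δ0: n0=0 y=1 n2=0 v=1 q=1 z=1 u=1 p=1 x=1 clk=0 r=1 n1=1
  Δ1: clk:0→1
  Δ2: p:1→0
  Δ3: n0:0→1
  Δ4: z:1→0
  Δ5: x:1→0
  (5Δ to stable)
t=13 Δ0: n0=1 y=1 n2=0 v=1 q=1 z=0 u=1 p=0 x=0 clk=1 r=1 n1=1
  Δ1: clk:1→0
  (1Δ to stable)
t=14 Δ0: n0=1 y=1 n2=0 v=1 q=1 z=0 u=1 p=0 x=0 clk=0 r=1 n1=1
  Δ1: clk:0→1
  Δ2: n1:1→0
  Δ3: q:1→0
  (3Δ to stable)

0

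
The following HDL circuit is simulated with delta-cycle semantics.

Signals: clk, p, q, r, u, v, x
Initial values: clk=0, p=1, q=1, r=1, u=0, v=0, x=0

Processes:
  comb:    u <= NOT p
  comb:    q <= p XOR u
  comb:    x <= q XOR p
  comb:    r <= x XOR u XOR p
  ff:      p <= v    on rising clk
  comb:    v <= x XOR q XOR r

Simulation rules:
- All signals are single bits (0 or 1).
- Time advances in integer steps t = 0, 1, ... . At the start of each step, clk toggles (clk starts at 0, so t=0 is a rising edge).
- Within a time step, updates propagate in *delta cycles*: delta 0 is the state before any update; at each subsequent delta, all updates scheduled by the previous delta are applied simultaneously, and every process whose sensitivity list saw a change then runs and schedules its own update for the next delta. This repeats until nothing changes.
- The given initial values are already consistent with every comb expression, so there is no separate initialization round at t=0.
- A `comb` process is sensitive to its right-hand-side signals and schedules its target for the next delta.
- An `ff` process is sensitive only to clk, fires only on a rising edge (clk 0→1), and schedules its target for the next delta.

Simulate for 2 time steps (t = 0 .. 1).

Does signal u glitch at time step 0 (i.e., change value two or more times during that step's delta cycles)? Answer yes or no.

no

[bits: r,p,clk,q,u,v,x]
t=0: Δ0=1101000 Δ1=1111000 Δ2=1011000 Δ3=0010101 Δ4=0011110 Δ5=1011111 Δ6=0011111 Δ7=0011101 | 7Δ
t=1: Δ0=0011101 Δ1=0001101 | 1Δ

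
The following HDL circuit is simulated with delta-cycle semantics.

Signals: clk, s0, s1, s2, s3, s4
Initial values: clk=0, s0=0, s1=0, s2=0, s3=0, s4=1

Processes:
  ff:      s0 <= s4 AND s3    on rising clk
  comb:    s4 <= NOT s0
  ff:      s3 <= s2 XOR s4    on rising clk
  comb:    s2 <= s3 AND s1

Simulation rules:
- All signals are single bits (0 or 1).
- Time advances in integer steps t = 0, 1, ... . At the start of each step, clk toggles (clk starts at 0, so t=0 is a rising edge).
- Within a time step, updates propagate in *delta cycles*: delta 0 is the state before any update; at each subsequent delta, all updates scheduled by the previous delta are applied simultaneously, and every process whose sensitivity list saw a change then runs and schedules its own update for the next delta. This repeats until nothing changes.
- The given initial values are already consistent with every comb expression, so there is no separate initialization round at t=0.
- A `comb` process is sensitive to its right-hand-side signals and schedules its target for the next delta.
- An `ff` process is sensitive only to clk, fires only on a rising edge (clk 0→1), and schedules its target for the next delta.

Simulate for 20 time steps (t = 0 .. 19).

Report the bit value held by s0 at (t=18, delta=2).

[bits: s0,s4,s1,s2,clk,s3]
t=0: Δ0=010000 Δ1=010010 Δ2=010011 | 2Δ
t=1: Δ0=010011 Δ1=010001 | 1Δ
t=2: Δ0=010001 Δ1=010011 Δ2=110011 Δ3=100011 | 3Δ
t=3: Δ0=100011 Δ1=100001 | 1Δ
t=4: Δ0=100001 Δ1=100011 Δ2=000010 Δ3=010010 | 3Δ
t=5: Δ0=010010 Δ1=010000 | 1Δ
t=6: Δ0=010000 Δ1=010010 Δ2=010011 | 2Δ
t=7: Δ0=010011 Δ1=010001 | 1Δ
t=8: Δ0=010001 Δ1=010011 Δ2=110011 Δ3=100011 | 3Δ
t=9: Δ0=100011 Δ1=100001 | 1Δ
t=10: Δ0=100001 Δ1=100011 Δ2=000010 Δ3=010010 | 3Δ
t=11: Δ0=010010 Δ1=010000 | 1Δ
t=12: Δ0=010000 Δ1=010010 Δ2=010011 | 2Δ
t=13: Δ0=010011 Δ1=010001 | 1Δ
t=14: Δ0=010001 Δ1=010011 Δ2=110011 Δ3=100011 | 3Δ
t=15: Δ0=100011 Δ1=100001 | 1Δ
t=16: Δ0=100001 Δ1=100011 Δ2=000010 Δ3=010010 | 3Δ
t=17: Δ0=010010 Δ1=010000 | 1Δ
t=18: Δ0=010000 Δ1=010010 Δ2=010011 | 2Δ
t=19: Δ0=010011 Δ1=010001 | 1Δ

0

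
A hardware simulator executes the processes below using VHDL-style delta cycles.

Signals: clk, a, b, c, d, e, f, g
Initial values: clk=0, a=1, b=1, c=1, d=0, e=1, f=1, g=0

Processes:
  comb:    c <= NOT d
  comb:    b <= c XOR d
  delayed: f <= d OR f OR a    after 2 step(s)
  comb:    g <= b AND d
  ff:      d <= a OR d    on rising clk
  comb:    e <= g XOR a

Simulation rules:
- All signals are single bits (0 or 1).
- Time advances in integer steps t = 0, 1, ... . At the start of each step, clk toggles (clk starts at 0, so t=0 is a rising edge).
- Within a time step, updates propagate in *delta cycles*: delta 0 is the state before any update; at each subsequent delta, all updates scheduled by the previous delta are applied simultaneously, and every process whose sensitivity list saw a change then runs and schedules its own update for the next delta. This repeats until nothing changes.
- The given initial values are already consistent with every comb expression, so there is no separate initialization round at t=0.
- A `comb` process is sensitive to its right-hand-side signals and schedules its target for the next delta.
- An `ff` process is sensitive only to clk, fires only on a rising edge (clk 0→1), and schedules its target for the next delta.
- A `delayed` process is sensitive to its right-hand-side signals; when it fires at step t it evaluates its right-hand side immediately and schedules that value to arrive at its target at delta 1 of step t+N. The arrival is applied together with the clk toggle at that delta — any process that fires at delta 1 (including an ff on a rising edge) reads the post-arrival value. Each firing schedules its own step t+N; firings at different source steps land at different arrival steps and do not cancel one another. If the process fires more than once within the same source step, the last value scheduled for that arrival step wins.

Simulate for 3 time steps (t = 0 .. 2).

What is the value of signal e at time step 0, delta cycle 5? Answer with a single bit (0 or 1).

1

[bits: e,f,a,g,d,c,clk,b]
t=0: Δ0=11100101 Δ1=11100111 Δ2=11101111 Δ3=11111010 Δ4=01101011 Δ5=11111011 Δ6=01111011 | 6Δ
t=1: Δ0=01111011 Δ1=01111001 | 1Δ
t=2: Δ0=01111001 Δ1=01111011 | 1Δ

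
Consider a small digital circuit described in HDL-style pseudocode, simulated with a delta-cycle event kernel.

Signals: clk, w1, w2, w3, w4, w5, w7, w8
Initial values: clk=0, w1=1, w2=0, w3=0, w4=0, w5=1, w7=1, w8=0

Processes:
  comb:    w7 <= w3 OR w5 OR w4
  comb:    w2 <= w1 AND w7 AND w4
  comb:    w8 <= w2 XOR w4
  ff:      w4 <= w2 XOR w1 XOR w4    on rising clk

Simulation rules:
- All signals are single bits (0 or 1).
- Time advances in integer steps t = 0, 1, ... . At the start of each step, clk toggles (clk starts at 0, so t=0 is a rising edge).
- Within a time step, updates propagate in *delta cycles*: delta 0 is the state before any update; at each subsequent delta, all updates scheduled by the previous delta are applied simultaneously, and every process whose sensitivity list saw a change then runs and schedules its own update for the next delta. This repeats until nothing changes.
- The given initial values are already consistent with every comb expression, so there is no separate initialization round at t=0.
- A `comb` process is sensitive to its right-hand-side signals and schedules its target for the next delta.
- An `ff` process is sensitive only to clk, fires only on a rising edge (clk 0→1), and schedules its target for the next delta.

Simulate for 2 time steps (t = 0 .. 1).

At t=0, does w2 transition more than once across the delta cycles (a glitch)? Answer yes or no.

no

t0.Δ0 w2=0 w1=1 w8=0 w3=0 w7=1 w4=0 clk=0 w5=1
t0.Δ1 w2=0 w1=1 w8=0 w3=0 w7=1 w4=0 clk=1 w5=1
t0.Δ2 w2=0 w1=1 w8=0 w3=0 w7=1 w4=1 clk=1 w5=1
t0.Δ3 w2=1 w1=1 w8=1 w3=0 w7=1 w4=1 clk=1 w5=1
t0.Δ4 w2=1 w1=1 w8=0 w3=0 w7=1 w4=1 clk=1 w5=1
t1.Δ0 w2=1 w1=1 w8=0 w3=0 w7=1 w4=1 clk=1 w5=1
t1.Δ1 w2=1 w1=1 w8=0 w3=0 w7=1 w4=1 clk=0 w5=1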